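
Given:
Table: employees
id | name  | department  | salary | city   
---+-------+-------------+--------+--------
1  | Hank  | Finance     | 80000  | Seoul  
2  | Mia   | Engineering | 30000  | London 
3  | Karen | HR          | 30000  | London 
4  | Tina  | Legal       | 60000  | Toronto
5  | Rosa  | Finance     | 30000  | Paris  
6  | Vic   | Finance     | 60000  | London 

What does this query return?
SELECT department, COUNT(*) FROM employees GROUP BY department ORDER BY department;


Assigning each row to its department group:
  Hank -> Finance
  Mia -> Engineering
  Karen -> HR
  Tina -> Legal
  Rosa -> Finance
  Vic -> Finance


4 groups:
Engineering, 1
Finance, 3
HR, 1
Legal, 1


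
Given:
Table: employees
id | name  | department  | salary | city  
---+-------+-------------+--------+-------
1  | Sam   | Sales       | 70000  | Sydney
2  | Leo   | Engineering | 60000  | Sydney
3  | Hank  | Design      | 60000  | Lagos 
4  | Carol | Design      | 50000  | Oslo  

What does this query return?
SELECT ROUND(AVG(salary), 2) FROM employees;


SUM(salary) = 240000
COUNT = 4
ROUND(AVG, 2) = ROUND(240000 / 4, 2) = 60000.0

60000.0


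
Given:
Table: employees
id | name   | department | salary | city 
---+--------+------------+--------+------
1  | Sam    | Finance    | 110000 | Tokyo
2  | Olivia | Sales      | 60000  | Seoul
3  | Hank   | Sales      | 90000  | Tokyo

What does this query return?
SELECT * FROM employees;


SELECT * returns all 3 rows with all columns

3 rows:
1, Sam, Finance, 110000, Tokyo
2, Olivia, Sales, 60000, Seoul
3, Hank, Sales, 90000, Tokyo


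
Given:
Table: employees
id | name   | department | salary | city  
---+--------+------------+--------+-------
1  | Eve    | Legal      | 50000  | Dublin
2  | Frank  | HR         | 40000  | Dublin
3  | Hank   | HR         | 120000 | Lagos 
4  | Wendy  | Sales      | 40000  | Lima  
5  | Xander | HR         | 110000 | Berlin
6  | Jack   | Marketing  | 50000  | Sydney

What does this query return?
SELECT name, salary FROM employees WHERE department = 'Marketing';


Filtering: department = 'Marketing'
Matching rows: 1

1 rows:
Jack, 50000


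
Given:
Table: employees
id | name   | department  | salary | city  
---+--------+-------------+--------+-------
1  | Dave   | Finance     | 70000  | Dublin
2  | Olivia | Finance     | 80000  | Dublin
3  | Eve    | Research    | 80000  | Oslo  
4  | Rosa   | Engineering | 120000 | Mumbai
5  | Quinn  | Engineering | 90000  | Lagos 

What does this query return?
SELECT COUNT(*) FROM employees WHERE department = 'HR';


Counting rows where department = 'HR'


0


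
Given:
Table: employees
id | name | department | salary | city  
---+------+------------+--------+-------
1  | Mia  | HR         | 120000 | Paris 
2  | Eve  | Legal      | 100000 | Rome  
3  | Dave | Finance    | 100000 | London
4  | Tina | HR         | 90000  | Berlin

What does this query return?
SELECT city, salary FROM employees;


Projecting columns: city, salary

4 rows:
Paris, 120000
Rome, 100000
London, 100000
Berlin, 90000


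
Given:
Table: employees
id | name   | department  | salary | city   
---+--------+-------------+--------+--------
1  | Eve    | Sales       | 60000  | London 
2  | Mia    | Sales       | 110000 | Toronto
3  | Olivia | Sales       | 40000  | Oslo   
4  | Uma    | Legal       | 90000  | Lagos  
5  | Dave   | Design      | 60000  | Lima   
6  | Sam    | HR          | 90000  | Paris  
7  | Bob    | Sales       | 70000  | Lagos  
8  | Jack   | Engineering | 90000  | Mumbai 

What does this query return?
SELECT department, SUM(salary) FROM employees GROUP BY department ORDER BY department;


Summing salary within each department:
  Design: 60000 = 60000
  Engineering: 90000 = 90000
  HR: 90000 = 90000
  Legal: 90000 = 90000
  Sales: 60000 + 110000 + 40000 + 70000 = 280000


5 groups:
Design, 60000
Engineering, 90000
HR, 90000
Legal, 90000
Sales, 280000


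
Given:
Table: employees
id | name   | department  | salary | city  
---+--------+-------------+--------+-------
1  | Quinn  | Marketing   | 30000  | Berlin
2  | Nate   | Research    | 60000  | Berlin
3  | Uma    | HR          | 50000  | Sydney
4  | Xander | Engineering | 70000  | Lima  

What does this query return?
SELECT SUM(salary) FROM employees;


SUM(salary) = 30000 + 60000 + 50000 + 70000 = 210000

210000


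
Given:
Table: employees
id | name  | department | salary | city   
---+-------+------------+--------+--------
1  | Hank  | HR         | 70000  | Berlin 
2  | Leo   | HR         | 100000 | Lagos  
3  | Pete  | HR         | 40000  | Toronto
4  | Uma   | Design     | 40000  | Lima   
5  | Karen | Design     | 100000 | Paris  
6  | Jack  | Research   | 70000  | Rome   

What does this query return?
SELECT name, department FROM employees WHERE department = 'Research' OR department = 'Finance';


Filtering: department = 'Research' OR 'Finance'
Matching: 1 rows

1 rows:
Jack, Research


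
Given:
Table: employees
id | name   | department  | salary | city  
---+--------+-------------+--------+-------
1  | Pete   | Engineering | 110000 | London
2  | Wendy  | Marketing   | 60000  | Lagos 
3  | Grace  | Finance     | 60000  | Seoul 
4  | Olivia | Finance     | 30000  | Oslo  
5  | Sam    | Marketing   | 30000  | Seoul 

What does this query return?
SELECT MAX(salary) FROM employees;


Salaries: 110000, 60000, 60000, 30000, 30000
MAX = 110000

110000


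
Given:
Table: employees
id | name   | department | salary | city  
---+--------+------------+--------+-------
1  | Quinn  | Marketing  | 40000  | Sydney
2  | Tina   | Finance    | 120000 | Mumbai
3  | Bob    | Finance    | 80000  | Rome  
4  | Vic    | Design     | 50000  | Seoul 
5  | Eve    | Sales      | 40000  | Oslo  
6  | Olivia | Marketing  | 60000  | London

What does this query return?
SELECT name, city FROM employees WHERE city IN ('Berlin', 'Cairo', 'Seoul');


Filtering: city IN ('Berlin', 'Cairo', 'Seoul')
Matching: 1 rows

1 rows:
Vic, Seoul


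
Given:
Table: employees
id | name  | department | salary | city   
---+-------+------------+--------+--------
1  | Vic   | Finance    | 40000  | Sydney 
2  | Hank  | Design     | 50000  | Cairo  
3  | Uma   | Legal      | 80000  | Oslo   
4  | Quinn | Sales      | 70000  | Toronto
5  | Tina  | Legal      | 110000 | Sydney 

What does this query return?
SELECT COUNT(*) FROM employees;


COUNT(*) counts all rows

5


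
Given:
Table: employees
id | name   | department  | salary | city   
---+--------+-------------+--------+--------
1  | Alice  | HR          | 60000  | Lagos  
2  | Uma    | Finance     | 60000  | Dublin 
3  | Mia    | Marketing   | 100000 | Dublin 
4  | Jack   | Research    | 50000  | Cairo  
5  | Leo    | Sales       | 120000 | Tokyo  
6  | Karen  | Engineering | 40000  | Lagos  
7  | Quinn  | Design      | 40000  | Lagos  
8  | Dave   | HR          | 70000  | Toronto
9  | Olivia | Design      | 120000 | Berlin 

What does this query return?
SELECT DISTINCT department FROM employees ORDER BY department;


All 'department' values (row order): HR, Finance, Marketing, Research, Sales, Engineering, Design, HR, Design
Removing duplicates leaves 7 unique value(s).

7 values:
Design
Engineering
Finance
HR
Marketing
Research
Sales


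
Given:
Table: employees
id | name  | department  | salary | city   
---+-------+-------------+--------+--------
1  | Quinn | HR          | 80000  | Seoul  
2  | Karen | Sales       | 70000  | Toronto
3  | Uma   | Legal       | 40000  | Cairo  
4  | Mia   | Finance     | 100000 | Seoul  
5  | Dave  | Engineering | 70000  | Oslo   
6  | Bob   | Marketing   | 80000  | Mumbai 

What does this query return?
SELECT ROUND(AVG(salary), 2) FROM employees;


SUM(salary) = 440000
COUNT = 6
ROUND(AVG, 2) = ROUND(440000 / 6, 2) = 73333.33

73333.33


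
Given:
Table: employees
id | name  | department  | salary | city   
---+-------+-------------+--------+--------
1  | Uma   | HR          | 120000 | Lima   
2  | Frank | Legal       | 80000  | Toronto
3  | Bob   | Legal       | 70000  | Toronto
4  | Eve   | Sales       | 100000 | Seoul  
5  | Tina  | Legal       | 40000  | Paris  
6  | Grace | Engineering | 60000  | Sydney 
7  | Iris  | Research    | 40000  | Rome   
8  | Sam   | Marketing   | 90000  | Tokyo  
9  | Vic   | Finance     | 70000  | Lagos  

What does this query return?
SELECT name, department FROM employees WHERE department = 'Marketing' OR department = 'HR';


Filtering: department = 'Marketing' OR 'HR'
Matching: 2 rows

2 rows:
Uma, HR
Sam, Marketing


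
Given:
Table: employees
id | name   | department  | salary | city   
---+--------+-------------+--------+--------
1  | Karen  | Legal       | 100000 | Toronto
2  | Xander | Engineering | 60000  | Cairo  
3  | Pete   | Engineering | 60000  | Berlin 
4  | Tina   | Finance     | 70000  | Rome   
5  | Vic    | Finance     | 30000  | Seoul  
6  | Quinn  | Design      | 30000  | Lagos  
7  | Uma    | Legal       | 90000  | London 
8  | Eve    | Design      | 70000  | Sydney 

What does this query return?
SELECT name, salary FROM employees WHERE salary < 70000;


Filtering: salary < 70000
Matching: 4 rows

4 rows:
Xander, 60000
Pete, 60000
Vic, 30000
Quinn, 30000


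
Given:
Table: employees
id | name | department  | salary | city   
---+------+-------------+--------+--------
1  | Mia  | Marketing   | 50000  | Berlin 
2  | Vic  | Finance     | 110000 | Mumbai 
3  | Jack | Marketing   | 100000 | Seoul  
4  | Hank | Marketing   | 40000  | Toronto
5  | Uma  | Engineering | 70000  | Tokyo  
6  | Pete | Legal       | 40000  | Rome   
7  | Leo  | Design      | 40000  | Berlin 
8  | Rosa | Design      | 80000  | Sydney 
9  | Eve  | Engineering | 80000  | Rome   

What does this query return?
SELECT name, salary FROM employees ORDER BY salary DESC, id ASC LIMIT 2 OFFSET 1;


Sort by salary DESC (id ASC tiebreak), then skip 1 and take 2
Rows 2 through 3

2 rows:
Jack, 100000
Rosa, 80000


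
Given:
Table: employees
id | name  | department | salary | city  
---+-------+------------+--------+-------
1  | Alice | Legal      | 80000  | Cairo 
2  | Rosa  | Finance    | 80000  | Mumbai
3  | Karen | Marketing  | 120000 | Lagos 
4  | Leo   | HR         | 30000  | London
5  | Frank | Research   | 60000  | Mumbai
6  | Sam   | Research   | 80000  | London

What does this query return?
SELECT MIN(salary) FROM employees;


Salaries: 80000, 80000, 120000, 30000, 60000, 80000
MIN = 30000

30000


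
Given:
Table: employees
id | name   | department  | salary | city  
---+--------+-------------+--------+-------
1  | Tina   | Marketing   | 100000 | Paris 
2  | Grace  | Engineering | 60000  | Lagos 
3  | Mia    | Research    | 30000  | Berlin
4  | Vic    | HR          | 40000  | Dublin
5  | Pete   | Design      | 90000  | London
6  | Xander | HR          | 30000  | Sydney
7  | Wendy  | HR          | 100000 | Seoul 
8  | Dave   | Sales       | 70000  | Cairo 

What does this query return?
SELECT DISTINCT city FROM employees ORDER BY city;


All 'city' values (row order): Paris, Lagos, Berlin, Dublin, London, Sydney, Seoul, Cairo
Removing duplicates leaves 8 unique value(s).

8 values:
Berlin
Cairo
Dublin
Lagos
London
Paris
Seoul
Sydney


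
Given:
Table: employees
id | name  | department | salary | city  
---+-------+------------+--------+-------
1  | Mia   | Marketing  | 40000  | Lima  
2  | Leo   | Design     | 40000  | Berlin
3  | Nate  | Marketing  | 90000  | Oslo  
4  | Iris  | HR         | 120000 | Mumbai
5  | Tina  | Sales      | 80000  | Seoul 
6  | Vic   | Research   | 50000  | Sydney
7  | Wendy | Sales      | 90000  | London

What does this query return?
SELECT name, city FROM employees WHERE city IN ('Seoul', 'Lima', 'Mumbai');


Filtering: city IN ('Seoul', 'Lima', 'Mumbai')
Matching: 3 rows

3 rows:
Mia, Lima
Iris, Mumbai
Tina, Seoul


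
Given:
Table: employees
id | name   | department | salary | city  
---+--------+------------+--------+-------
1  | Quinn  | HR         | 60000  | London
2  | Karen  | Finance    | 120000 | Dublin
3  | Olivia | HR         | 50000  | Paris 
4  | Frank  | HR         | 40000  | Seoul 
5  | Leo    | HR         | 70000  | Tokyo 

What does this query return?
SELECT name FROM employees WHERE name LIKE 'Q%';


LIKE 'Q%' matches names starting with 'Q'
Matching: 1

1 rows:
Quinn


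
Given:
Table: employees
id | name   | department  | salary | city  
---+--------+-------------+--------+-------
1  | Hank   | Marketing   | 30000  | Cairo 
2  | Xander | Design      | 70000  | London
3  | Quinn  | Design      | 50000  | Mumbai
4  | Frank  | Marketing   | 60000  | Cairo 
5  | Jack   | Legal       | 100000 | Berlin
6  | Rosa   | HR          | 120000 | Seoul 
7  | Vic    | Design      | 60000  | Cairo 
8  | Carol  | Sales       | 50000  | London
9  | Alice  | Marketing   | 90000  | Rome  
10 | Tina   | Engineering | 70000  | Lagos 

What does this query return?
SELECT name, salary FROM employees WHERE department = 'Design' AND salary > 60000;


Filtering: department = 'Design' AND salary > 60000
Matching: 1 rows

1 rows:
Xander, 70000


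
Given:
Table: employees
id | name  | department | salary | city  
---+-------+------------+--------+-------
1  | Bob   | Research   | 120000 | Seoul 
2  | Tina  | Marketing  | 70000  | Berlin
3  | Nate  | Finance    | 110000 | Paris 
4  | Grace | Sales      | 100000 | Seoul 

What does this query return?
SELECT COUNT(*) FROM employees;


COUNT(*) counts all rows

4


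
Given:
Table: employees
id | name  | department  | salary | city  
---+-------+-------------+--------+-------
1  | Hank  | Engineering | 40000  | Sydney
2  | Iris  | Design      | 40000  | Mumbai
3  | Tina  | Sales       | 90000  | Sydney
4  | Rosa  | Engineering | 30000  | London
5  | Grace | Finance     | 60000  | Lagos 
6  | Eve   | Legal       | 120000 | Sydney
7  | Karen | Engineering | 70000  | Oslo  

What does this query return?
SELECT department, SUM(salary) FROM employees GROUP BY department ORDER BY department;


Summing salary within each department:
  Design: 40000 = 40000
  Engineering: 40000 + 30000 + 70000 = 140000
  Finance: 60000 = 60000
  Legal: 120000 = 120000
  Sales: 90000 = 90000


5 groups:
Design, 40000
Engineering, 140000
Finance, 60000
Legal, 120000
Sales, 90000


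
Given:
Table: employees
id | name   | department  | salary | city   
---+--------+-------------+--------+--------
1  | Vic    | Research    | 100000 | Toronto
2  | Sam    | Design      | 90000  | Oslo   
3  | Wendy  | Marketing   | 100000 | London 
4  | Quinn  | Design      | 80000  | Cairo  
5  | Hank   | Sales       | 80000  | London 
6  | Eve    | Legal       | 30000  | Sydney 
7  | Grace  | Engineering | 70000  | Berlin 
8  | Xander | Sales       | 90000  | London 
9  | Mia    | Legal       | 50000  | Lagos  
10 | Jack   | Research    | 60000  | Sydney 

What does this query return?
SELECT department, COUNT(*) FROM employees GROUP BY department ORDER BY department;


Assigning each row to its department group:
  Vic -> Research
  Sam -> Design
  Wendy -> Marketing
  Quinn -> Design
  Hank -> Sales
  Eve -> Legal
  Grace -> Engineering
  Xander -> Sales
  Mia -> Legal
  Jack -> Research


6 groups:
Design, 2
Engineering, 1
Legal, 2
Marketing, 1
Research, 2
Sales, 2


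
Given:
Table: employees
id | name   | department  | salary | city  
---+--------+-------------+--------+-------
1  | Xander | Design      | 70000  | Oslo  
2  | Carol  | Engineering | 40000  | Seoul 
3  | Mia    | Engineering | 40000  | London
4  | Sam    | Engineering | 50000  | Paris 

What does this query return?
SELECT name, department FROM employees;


Projecting columns: name, department

4 rows:
Xander, Design
Carol, Engineering
Mia, Engineering
Sam, Engineering


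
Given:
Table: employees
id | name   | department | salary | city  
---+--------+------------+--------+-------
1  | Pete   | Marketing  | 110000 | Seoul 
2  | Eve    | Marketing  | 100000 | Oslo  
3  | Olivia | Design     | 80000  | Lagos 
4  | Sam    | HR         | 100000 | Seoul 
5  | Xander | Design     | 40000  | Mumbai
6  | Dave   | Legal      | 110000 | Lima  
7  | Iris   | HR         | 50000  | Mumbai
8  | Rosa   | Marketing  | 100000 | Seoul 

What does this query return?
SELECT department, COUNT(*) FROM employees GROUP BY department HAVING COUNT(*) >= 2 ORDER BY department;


Groups with count >= 2:
  Design: 2 -> PASS
  HR: 2 -> PASS
  Marketing: 3 -> PASS
  Legal: 1 -> filtered out


3 groups:
Design, 2
HR, 2
Marketing, 3


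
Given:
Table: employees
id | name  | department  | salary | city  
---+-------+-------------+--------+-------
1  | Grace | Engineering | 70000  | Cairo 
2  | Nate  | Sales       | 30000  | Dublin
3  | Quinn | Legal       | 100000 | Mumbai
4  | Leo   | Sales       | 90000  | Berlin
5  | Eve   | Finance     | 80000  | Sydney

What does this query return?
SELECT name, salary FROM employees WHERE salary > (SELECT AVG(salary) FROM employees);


Subquery: AVG(salary) = 74000.0
Filtering: salary > 74000.0
  Quinn (100000) -> MATCH
  Leo (90000) -> MATCH
  Eve (80000) -> MATCH


3 rows:
Quinn, 100000
Leo, 90000
Eve, 80000


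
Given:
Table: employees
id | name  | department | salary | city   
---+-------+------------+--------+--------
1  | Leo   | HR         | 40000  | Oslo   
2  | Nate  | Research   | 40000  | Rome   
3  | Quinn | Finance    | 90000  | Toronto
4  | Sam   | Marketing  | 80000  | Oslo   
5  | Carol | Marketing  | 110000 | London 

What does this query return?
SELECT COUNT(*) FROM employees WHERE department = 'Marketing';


Counting rows where department = 'Marketing'
  Sam -> MATCH
  Carol -> MATCH


2


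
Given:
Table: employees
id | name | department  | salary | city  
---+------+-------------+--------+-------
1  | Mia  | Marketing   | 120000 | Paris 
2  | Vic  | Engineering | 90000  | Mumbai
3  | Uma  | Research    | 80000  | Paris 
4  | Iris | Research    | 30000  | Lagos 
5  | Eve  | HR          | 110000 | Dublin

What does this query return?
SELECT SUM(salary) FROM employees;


SUM(salary) = 120000 + 90000 + 80000 + 30000 + 110000 = 430000

430000


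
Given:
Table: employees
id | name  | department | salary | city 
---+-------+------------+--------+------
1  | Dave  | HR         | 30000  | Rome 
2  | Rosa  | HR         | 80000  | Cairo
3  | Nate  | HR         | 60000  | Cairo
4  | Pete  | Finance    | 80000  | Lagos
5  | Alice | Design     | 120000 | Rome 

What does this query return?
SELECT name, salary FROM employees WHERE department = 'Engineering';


Filtering: department = 'Engineering'
Matching rows: 0

Empty result set (0 rows)


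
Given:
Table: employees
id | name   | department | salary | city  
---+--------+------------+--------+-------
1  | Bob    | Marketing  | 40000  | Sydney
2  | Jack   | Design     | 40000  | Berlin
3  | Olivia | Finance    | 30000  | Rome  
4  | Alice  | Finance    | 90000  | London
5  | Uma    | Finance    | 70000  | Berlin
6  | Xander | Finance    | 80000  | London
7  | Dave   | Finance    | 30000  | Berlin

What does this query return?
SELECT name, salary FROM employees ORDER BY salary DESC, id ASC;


Sorting by salary DESC, then id ASC for ties

7 rows:
Alice, 90000
Xander, 80000
Uma, 70000
Bob, 40000
Jack, 40000
Olivia, 30000
Dave, 30000


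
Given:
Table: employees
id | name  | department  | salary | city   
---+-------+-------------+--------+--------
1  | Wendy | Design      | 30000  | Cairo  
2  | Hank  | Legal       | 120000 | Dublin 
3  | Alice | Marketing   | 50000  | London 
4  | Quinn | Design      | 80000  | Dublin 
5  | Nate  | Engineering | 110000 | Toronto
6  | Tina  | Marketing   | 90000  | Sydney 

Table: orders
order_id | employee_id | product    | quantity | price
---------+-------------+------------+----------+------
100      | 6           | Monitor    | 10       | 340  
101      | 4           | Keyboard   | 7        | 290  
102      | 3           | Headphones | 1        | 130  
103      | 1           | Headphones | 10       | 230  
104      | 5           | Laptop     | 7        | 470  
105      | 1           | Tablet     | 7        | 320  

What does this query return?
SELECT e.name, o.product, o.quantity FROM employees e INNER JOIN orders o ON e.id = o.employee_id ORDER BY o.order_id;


Joining employees.id = orders.employee_id:
  employee Tina (id=6) -> order Monitor
  employee Quinn (id=4) -> order Keyboard
  employee Alice (id=3) -> order Headphones
  employee Wendy (id=1) -> order Headphones
  employee Nate (id=5) -> order Laptop
  employee Wendy (id=1) -> order Tablet


6 rows:
Tina, Monitor, 10
Quinn, Keyboard, 7
Alice, Headphones, 1
Wendy, Headphones, 10
Nate, Laptop, 7
Wendy, Tablet, 7


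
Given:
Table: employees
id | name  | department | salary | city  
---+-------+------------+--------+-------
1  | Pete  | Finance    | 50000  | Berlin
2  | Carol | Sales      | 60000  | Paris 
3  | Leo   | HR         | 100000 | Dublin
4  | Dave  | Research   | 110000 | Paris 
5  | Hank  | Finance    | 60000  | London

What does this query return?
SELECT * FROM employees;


SELECT * returns all 5 rows with all columns

5 rows:
1, Pete, Finance, 50000, Berlin
2, Carol, Sales, 60000, Paris
3, Leo, HR, 100000, Dublin
4, Dave, Research, 110000, Paris
5, Hank, Finance, 60000, London


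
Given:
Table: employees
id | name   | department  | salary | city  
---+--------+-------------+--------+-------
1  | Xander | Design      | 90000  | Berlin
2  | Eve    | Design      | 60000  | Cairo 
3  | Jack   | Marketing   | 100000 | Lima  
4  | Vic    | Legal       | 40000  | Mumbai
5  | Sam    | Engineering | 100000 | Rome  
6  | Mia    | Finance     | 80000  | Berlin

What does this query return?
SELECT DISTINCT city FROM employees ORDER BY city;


All 'city' values (row order): Berlin, Cairo, Lima, Mumbai, Rome, Berlin
Removing duplicates leaves 5 unique value(s).

5 values:
Berlin
Cairo
Lima
Mumbai
Rome


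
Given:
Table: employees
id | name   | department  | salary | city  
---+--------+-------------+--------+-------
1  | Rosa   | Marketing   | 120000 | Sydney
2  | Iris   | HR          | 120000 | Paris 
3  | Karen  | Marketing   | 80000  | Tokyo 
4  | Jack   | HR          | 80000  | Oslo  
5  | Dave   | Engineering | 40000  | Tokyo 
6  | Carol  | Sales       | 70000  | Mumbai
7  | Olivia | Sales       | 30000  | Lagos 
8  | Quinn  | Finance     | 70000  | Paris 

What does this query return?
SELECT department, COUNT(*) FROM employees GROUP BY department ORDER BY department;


Assigning each row to its department group:
  Rosa -> Marketing
  Iris -> HR
  Karen -> Marketing
  Jack -> HR
  Dave -> Engineering
  Carol -> Sales
  Olivia -> Sales
  Quinn -> Finance


5 groups:
Engineering, 1
Finance, 1
HR, 2
Marketing, 2
Sales, 2


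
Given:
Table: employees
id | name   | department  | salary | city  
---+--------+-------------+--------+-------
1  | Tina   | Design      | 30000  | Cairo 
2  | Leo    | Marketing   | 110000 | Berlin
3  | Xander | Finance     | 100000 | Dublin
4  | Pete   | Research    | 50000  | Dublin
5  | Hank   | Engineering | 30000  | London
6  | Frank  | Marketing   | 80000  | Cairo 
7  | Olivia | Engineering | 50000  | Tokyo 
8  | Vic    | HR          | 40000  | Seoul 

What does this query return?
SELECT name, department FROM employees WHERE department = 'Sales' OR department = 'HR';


Filtering: department = 'Sales' OR 'HR'
Matching: 1 rows

1 rows:
Vic, HR


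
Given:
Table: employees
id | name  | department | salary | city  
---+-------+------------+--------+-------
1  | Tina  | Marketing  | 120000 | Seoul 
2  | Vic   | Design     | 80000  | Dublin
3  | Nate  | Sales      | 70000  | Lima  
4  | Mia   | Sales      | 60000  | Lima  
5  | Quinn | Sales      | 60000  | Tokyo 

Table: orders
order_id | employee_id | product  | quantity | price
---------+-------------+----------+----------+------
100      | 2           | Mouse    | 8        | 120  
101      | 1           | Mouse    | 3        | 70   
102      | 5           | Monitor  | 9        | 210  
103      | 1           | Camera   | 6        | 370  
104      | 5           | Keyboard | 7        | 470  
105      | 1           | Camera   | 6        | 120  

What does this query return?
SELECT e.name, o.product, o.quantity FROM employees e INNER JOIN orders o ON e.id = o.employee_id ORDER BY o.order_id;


Joining employees.id = orders.employee_id:
  employee Vic (id=2) -> order Mouse
  employee Tina (id=1) -> order Mouse
  employee Quinn (id=5) -> order Monitor
  employee Tina (id=1) -> order Camera
  employee Quinn (id=5) -> order Keyboard
  employee Tina (id=1) -> order Camera


6 rows:
Vic, Mouse, 8
Tina, Mouse, 3
Quinn, Monitor, 9
Tina, Camera, 6
Quinn, Keyboard, 7
Tina, Camera, 6


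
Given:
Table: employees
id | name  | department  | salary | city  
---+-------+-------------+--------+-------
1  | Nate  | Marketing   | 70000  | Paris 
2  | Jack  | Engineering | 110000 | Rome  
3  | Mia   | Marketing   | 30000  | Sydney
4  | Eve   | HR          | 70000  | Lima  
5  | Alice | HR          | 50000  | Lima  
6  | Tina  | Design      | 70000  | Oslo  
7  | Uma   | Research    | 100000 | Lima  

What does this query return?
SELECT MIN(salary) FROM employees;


Salaries: 70000, 110000, 30000, 70000, 50000, 70000, 100000
MIN = 30000

30000


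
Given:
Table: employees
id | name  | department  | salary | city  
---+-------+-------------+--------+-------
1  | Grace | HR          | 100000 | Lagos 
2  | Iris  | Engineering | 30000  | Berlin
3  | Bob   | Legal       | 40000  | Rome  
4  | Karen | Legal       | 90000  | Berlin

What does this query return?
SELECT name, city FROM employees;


Projecting columns: name, city

4 rows:
Grace, Lagos
Iris, Berlin
Bob, Rome
Karen, Berlin


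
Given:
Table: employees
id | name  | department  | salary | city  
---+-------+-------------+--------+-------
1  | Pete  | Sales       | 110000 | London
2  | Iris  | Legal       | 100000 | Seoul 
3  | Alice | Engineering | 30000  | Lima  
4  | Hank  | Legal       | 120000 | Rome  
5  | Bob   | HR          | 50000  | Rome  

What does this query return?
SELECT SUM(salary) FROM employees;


SUM(salary) = 110000 + 100000 + 30000 + 120000 + 50000 = 410000

410000


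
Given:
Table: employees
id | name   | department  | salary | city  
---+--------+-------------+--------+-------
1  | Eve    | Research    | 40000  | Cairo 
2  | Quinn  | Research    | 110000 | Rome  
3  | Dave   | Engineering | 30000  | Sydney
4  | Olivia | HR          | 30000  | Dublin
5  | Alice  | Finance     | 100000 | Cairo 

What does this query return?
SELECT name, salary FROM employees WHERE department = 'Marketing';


Filtering: department = 'Marketing'
Matching rows: 0

Empty result set (0 rows)


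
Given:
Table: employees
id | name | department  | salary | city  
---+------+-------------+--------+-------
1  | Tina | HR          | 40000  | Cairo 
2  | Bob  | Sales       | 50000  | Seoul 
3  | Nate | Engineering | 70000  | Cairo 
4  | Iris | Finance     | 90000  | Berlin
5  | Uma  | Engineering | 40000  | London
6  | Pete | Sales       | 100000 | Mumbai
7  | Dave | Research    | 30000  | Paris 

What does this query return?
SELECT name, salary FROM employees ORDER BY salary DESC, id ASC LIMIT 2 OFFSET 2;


Sort by salary DESC (id ASC tiebreak), then skip 2 and take 2
Rows 3 through 4

2 rows:
Nate, 70000
Bob, 50000


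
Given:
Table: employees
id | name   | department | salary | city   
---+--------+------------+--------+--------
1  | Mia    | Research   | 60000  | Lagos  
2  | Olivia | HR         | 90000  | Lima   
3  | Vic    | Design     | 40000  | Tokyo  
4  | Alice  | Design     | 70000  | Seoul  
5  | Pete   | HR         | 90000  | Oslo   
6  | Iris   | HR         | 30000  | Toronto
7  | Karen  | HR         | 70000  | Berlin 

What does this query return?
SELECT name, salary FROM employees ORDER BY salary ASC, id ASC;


Sorting by salary ASC, then id ASC for ties

7 rows:
Iris, 30000
Vic, 40000
Mia, 60000
Alice, 70000
Karen, 70000
Olivia, 90000
Pete, 90000


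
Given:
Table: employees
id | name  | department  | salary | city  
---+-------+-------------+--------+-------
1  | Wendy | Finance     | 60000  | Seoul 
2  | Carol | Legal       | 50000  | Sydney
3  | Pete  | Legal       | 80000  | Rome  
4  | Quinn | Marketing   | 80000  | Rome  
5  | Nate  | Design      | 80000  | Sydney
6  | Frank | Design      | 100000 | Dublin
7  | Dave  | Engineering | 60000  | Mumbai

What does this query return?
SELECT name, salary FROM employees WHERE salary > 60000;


Filtering: salary > 60000
Matching: 4 rows

4 rows:
Pete, 80000
Quinn, 80000
Nate, 80000
Frank, 100000


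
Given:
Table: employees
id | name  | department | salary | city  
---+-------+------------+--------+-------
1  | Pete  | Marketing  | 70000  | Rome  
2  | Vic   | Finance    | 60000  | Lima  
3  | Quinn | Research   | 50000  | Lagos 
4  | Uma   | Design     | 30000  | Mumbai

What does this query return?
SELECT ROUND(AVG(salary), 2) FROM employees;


SUM(salary) = 210000
COUNT = 4
ROUND(AVG, 2) = ROUND(210000 / 4, 2) = 52500.0

52500.0


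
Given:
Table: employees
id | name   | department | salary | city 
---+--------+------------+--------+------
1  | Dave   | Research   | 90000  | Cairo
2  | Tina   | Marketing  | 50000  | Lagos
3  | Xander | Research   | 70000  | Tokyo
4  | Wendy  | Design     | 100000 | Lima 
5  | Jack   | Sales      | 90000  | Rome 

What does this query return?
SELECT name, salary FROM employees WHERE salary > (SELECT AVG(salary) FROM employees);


Subquery: AVG(salary) = 80000.0
Filtering: salary > 80000.0
  Dave (90000) -> MATCH
  Wendy (100000) -> MATCH
  Jack (90000) -> MATCH


3 rows:
Dave, 90000
Wendy, 100000
Jack, 90000


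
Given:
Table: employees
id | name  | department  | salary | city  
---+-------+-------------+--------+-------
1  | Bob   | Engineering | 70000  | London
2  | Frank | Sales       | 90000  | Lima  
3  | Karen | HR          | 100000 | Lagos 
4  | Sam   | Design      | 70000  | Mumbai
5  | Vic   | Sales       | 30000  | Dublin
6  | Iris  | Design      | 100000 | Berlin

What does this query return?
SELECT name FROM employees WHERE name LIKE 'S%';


LIKE 'S%' matches names starting with 'S'
Matching: 1

1 rows:
Sam


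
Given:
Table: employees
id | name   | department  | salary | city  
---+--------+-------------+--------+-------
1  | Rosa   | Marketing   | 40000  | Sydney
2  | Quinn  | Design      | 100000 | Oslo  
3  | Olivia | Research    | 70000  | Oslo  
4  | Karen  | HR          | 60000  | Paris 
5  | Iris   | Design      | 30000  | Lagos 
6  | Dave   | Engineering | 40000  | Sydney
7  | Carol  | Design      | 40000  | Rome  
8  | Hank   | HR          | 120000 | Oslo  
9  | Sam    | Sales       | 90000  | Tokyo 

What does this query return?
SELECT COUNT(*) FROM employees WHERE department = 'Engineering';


Counting rows where department = 'Engineering'
  Dave -> MATCH


1


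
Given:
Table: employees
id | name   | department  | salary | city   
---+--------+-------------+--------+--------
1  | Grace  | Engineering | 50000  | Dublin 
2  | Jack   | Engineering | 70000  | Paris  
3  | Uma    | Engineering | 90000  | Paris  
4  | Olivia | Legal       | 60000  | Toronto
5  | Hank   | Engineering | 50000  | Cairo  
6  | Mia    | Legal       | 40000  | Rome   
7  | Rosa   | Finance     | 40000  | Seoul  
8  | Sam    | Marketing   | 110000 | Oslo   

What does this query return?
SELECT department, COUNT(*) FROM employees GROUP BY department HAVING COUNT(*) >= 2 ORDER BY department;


Groups with count >= 2:
  Engineering: 4 -> PASS
  Legal: 2 -> PASS
  Finance: 1 -> filtered out
  Marketing: 1 -> filtered out


2 groups:
Engineering, 4
Legal, 2


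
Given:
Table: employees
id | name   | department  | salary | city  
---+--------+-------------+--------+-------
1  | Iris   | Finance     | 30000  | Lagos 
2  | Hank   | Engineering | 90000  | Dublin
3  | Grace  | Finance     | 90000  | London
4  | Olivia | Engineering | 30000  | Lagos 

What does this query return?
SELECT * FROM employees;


SELECT * returns all 4 rows with all columns

4 rows:
1, Iris, Finance, 30000, Lagos
2, Hank, Engineering, 90000, Dublin
3, Grace, Finance, 90000, London
4, Olivia, Engineering, 30000, Lagos


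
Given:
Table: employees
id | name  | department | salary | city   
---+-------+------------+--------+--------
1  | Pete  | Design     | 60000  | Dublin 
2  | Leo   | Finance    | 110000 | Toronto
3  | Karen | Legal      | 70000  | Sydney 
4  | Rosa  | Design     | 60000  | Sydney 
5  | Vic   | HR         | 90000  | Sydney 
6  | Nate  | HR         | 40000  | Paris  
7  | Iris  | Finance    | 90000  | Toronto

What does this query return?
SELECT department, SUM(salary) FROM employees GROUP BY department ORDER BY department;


Summing salary within each department:
  Design: 60000 + 60000 = 120000
  Finance: 110000 + 90000 = 200000
  HR: 90000 + 40000 = 130000
  Legal: 70000 = 70000


4 groups:
Design, 120000
Finance, 200000
HR, 130000
Legal, 70000


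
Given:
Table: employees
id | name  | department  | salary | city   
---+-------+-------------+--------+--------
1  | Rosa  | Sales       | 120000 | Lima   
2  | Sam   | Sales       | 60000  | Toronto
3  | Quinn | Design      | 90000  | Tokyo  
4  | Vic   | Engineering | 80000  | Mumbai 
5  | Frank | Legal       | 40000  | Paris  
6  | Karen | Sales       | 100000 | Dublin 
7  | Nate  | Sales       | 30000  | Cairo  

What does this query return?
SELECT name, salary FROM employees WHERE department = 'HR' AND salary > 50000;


Filtering: department = 'HR' AND salary > 50000
Matching: 0 rows

Empty result set (0 rows)


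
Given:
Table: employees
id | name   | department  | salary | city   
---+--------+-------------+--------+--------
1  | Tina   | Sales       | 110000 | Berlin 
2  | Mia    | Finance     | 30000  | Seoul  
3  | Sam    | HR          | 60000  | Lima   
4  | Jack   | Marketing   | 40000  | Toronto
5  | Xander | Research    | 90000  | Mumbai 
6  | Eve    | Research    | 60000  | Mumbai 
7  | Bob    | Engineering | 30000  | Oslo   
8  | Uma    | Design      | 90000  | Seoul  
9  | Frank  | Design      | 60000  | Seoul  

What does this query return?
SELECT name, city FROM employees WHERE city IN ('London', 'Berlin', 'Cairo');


Filtering: city IN ('London', 'Berlin', 'Cairo')
Matching: 1 rows

1 rows:
Tina, Berlin


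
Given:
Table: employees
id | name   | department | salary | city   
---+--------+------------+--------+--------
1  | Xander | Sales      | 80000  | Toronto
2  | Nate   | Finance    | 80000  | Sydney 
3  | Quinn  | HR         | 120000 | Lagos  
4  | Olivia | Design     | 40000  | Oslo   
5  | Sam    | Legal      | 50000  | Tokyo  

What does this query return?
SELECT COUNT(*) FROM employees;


COUNT(*) counts all rows

5


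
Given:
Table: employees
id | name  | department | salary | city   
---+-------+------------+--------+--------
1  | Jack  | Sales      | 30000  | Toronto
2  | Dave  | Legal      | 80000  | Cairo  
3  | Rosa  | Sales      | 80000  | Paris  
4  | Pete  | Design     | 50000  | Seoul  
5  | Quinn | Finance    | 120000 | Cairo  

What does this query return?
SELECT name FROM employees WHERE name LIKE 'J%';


LIKE 'J%' matches names starting with 'J'
Matching: 1

1 rows:
Jack


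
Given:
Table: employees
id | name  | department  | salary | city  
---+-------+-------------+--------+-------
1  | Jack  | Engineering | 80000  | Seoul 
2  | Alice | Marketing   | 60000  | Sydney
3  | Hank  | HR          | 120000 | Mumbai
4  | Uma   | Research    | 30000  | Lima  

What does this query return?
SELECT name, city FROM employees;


Projecting columns: name, city

4 rows:
Jack, Seoul
Alice, Sydney
Hank, Mumbai
Uma, Lima


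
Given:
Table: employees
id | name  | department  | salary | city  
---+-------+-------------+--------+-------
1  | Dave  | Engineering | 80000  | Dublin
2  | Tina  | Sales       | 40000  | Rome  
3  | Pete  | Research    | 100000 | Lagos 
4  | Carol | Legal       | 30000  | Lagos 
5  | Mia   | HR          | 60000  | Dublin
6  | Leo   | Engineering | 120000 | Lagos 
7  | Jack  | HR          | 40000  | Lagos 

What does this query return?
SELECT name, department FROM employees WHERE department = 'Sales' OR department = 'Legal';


Filtering: department = 'Sales' OR 'Legal'
Matching: 2 rows

2 rows:
Tina, Sales
Carol, Legal


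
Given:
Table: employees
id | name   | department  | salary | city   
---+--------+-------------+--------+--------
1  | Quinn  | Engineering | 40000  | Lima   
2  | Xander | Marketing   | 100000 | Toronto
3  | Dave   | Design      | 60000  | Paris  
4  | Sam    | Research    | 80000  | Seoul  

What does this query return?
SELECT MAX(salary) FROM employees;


Salaries: 40000, 100000, 60000, 80000
MAX = 100000

100000


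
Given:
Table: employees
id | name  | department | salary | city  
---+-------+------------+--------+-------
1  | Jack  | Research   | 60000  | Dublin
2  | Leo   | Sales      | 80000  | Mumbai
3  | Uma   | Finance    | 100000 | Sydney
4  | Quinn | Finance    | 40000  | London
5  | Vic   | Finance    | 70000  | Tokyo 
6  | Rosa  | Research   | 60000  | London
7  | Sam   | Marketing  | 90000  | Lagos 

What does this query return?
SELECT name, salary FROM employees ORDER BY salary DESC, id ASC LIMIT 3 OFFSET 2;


Sort by salary DESC (id ASC tiebreak), then skip 2 and take 3
Rows 3 through 5

3 rows:
Leo, 80000
Vic, 70000
Jack, 60000


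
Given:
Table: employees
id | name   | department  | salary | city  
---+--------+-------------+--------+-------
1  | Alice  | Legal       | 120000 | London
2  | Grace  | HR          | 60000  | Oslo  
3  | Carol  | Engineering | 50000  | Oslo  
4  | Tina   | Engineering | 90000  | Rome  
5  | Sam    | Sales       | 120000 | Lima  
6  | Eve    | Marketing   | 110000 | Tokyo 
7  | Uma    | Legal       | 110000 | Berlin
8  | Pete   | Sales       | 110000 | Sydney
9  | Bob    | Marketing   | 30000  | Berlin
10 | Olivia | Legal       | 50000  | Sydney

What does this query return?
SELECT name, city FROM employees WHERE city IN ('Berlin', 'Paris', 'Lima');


Filtering: city IN ('Berlin', 'Paris', 'Lima')
Matching: 3 rows

3 rows:
Sam, Lima
Uma, Berlin
Bob, Berlin


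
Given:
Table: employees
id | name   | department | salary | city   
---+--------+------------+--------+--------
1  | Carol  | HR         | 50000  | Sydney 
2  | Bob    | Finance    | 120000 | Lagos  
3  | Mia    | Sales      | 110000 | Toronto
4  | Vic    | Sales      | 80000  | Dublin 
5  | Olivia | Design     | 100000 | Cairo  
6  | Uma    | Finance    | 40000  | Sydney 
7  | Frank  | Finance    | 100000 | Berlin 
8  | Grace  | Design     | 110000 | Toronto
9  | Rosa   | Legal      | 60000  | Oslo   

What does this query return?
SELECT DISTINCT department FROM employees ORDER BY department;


All 'department' values (row order): HR, Finance, Sales, Sales, Design, Finance, Finance, Design, Legal
Removing duplicates leaves 5 unique value(s).

5 values:
Design
Finance
HR
Legal
Sales


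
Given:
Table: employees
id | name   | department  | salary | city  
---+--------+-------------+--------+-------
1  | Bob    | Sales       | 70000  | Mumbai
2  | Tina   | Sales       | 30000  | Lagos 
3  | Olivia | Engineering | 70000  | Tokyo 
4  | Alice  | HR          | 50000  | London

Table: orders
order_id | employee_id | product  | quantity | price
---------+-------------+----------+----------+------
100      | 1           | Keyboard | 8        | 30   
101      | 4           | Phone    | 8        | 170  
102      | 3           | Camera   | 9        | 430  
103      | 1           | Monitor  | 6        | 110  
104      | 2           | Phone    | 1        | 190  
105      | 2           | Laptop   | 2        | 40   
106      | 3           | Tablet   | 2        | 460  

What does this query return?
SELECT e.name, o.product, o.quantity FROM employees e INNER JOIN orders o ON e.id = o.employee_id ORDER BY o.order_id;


Joining employees.id = orders.employee_id:
  employee Bob (id=1) -> order Keyboard
  employee Alice (id=4) -> order Phone
  employee Olivia (id=3) -> order Camera
  employee Bob (id=1) -> order Monitor
  employee Tina (id=2) -> order Phone
  employee Tina (id=2) -> order Laptop
  employee Olivia (id=3) -> order Tablet


7 rows:
Bob, Keyboard, 8
Alice, Phone, 8
Olivia, Camera, 9
Bob, Monitor, 6
Tina, Phone, 1
Tina, Laptop, 2
Olivia, Tablet, 2
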